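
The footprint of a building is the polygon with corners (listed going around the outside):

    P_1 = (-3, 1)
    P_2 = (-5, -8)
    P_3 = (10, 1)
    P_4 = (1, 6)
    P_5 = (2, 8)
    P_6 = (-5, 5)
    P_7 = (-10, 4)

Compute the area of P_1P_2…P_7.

Σ = (29) + (75) + (59) + (-4) + (50) + (30) + (2) = 241
Area = |Σ|/2 = 120.5.

120.5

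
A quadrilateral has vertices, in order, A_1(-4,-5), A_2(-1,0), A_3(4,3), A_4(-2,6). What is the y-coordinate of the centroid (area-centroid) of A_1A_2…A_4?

40/21

Apply the shoelace (surveyor's) formula. First the cross-terms c_i = x_i·y_{i+1} − x_{i+1}·y_i:
  -5, -3, 30, 34  ⇒  2A = 56, A = 28.
Then Σ (y_i + y_{i+1})·c_i = 320, so ȳ = 320 / (6·28) = 40/21.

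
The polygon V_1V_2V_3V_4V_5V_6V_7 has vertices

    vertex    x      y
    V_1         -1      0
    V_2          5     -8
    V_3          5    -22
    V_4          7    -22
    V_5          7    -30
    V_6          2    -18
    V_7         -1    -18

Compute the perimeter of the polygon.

|V_1V_2| = √((6)² + (-8)²) = √100 = 10
|V_2V_3| = √((0)² + (-14)²) = √196 = 14
|V_3V_4| = √((2)² + (0)²) = √4 = 2
|V_4V_5| = √((0)² + (-8)²) = √64 = 8
|V_5V_6| = √((-5)² + (12)²) = √169 = 13
|V_6V_7| = √((-3)² + (0)²) = √9 = 3
|V_7V_1| = √((0)² + (18)²) = √324 = 18
Perimeter = 10 + 14 + 2 + 8 + 13 + 3 + 18 = 68.

68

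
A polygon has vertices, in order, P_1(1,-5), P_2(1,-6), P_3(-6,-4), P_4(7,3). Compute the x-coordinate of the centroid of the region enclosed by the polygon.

32/69

Apply the shoelace (surveyor's) formula. First the cross-terms c_i = x_i·y_{i+1} − x_{i+1}·y_i:
  -1, -40, 10, -38  ⇒  2A = -69, A = -34.5.
Then Σ (x_i + x_{i+1})·c_i = -96, so x̄ = -96 / (6·(-34.5)) = 32/69.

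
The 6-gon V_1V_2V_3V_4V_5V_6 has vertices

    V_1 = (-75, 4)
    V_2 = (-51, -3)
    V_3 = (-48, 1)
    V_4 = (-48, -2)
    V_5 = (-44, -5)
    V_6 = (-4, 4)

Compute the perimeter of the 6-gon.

|V_1V_2| = √((24)² + (-7)²) = √625 = 25
|V_2V_3| = √((3)² + (4)²) = √25 = 5
|V_3V_4| = √((0)² + (-3)²) = √9 = 3
|V_4V_5| = √((4)² + (-3)²) = √25 = 5
|V_5V_6| = √((40)² + (9)²) = √1681 = 41
|V_6V_1| = √((-71)² + (0)²) = √5041 = 71
Perimeter = 25 + 5 + 3 + 5 + 41 + 71 = 150.

150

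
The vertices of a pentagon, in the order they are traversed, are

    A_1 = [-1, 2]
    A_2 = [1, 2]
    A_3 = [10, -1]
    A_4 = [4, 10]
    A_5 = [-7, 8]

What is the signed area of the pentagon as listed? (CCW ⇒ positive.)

Apply the surveyor's formula: 2A = Σ (x_i·y_{i+1} − x_{i+1}·y_i), indices taken mod 5.
Σ = (-4) + (-21) + (104) + (102) + (-6) = 175
Signed area = Σ/2 = 87.5 (positive ⇒ counter-clockwise traversal).

87.5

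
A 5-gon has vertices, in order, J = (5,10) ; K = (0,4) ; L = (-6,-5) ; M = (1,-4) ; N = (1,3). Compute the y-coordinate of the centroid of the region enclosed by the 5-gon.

Apply Gauss's area formula. First the cross-terms c_i = x_i·y_{i+1} − x_{i+1}·y_i:
  20, 24, 29, 7, -5  ⇒  2A = 75, A = 37.5.
Then Σ (y_i + y_{i+1})·c_i = -77, so ȳ = -77 / (6·37.5) = -77/225.

-77/225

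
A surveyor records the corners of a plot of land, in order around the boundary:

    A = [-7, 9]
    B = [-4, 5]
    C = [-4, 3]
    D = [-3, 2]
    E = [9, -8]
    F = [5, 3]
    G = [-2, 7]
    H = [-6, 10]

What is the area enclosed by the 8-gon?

A→B: (-7)(5) − (-4)(9) = 1
B→C: (-4)(3) − (-4)(5) = 8
C→D: (-4)(2) − (-3)(3) = 1
D→E: (-3)(-8) − (9)(2) = 6
E→F: (9)(3) − (5)(-8) = 67
F→G: (5)(7) − (-2)(3) = 41
G→H: (-2)(10) − (-6)(7) = 22
H→A: (-6)(9) − (-7)(10) = 16
Σ = 162
Area = |Σ|/2 = 81.

81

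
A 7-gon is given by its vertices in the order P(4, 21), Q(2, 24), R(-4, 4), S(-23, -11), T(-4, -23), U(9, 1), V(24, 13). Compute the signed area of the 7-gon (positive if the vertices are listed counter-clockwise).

763.5

Σ = (54) + (104) + (136) + (485) + (203) + (93) + (452) = 1527
Signed area = Σ/2 = 763.5 (positive ⇒ counter-clockwise traversal).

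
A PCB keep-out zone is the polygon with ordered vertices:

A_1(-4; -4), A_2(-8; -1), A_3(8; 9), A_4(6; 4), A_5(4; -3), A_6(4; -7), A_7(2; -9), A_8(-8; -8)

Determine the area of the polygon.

Apply the surveyor's formula: 2A = Σ (x_i·y_{i+1} − x_{i+1}·y_i), indices taken mod 8.
Σ = (-28) + (-64) + (-22) + (-34) + (-16) + (-22) + (-88) + (0) = -274
Area = |Σ|/2 = 137.

137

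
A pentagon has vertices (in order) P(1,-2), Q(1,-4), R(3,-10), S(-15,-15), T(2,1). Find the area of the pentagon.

Apply Gauss's area formula: 2A = Σ (x_i·y_{i+1} − x_{i+1}·y_i), indices taken mod 5.
P→Q: (1)(-4) − (1)(-2) = -2
Q→R: (1)(-10) − (3)(-4) = 2
R→S: (3)(-15) − (-15)(-10) = -195
S→T: (-15)(1) − (2)(-15) = 15
T→P: (2)(-2) − (1)(1) = -5
Σ = -185
Area = |Σ|/2 = 92.5.

92.5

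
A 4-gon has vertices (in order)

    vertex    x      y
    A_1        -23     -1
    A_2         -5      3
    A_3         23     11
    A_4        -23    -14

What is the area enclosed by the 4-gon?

283

Apply Gauss's area formula: 2A = Σ (x_i·y_{i+1} − x_{i+1}·y_i), indices taken mod 4.
Cross-terms: -74, -124, -69, -299  ⇒  Σ = -566
Area = |Σ|/2 = 283.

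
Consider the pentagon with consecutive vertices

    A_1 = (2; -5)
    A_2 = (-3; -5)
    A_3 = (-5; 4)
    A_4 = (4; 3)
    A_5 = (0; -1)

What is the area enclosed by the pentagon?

Σ = (-25) + (-37) + (-31) + (-4) + (2) = -95
Area = |Σ|/2 = 47.5.

47.5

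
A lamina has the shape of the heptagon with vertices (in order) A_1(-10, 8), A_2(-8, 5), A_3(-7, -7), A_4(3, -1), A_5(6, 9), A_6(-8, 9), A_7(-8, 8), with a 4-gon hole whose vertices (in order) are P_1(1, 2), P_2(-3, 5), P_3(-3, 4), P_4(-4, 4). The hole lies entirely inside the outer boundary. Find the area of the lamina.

155

Outer boundary:
Apply the shoelace formula: 2A = Σ (x_i·y_{i+1} − x_{i+1}·y_i), indices taken mod 7.
Cross-terms: 14, 91, 28, 33, 126, 8, 16  ⇒  Σ = 316
Area = |Σ|/2 = 158.
Hole:
Apply the shoelace formula: 2A = Σ (x_i·y_{i+1} − x_{i+1}·y_i), indices taken mod 4.
Σ = (11) + (3) + (4) + (-12) = 6
Area = |Σ|/2 = 3.
Net area = 158 − 3 = 155.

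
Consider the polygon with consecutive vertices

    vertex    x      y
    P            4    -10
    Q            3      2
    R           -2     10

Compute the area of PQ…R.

Apply the shoelace formula: 2A = Σ (x_i·y_{i+1} − x_{i+1}·y_i), indices taken mod 3.
Cross-terms: 38, 34, -20  ⇒  Σ = 52
Area = |Σ|/2 = 26.

26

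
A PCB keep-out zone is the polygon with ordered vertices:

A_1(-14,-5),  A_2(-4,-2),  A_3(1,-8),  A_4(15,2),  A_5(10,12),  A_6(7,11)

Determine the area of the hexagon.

Σ = (8) + (34) + (122) + (160) + (26) + (119) = 469
Area = |Σ|/2 = 234.5.

234.5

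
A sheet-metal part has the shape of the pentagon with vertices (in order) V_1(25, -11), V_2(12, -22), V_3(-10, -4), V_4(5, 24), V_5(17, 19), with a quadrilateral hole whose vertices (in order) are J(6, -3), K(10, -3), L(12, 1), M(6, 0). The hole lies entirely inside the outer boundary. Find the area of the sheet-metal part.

923.5

Outer boundary:
Apply Gauss's area formula: 2A = Σ (x_i·y_{i+1} − x_{i+1}·y_i), indices taken mod 5.
Cross-terms: -418, -268, -220, -313, -662  ⇒  Σ = -1881
Area = |Σ|/2 = 940.5.
Hole:
Apply the surveyor's formula: 2A = Σ (x_i·y_{i+1} − x_{i+1}·y_i), indices taken mod 4.
Σ = (12) + (46) + (-6) + (-18) = 34
Area = |Σ|/2 = 17.
Net area = 940.5 − 17 = 923.5.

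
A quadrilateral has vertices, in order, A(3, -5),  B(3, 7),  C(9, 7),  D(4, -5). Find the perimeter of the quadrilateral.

32

|AB| = √((0)² + (12)²) = √144 = 12
|BC| = √((6)² + (0)²) = √36 = 6
|CD| = √((-5)² + (-12)²) = √169 = 13
|DA| = √((-1)² + (0)²) = √1 = 1
Perimeter = 12 + 6 + 13 + 1 = 32.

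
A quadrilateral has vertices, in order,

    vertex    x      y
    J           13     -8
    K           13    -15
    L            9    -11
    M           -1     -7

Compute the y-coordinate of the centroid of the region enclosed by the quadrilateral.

Apply the surveyor's formula. First the cross-terms c_i = x_i·y_{i+1} − x_{i+1}·y_i:
  -91, -8, -74, 99  ⇒  2A = -74, A = -37.
Then Σ (y_i + y_{i+1})·c_i = 2148, so ȳ = 2148 / (6·(-37)) = -358/37.

-358/37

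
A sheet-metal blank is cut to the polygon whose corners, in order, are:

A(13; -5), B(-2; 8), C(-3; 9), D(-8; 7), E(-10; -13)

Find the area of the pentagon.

A→B: (13)(8) − (-2)(-5) = 94
B→C: (-2)(9) − (-3)(8) = 6
C→D: (-3)(7) − (-8)(9) = 51
D→E: (-8)(-13) − (-10)(7) = 174
E→A: (-10)(-5) − (13)(-13) = 219
Σ = 544
Area = |Σ|/2 = 272.

272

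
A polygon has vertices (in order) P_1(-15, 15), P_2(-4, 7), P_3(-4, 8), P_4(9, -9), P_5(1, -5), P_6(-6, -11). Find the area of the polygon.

Apply the surveyor's formula: 2A = Σ (x_i·y_{i+1} − x_{i+1}·y_i), indices taken mod 6.
Σ = (-45) + (-4) + (-36) + (-36) + (-41) + (-255) = -417
Area = |Σ|/2 = 208.5.

208.5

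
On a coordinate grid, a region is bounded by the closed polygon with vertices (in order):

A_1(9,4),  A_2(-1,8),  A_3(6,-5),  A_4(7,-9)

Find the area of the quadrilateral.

A_1→A_2: (9)(8) − (-1)(4) = 76
A_2→A_3: (-1)(-5) − (6)(8) = -43
A_3→A_4: (6)(-9) − (7)(-5) = -19
A_4→A_1: (7)(4) − (9)(-9) = 109
Σ = 123
Area = |Σ|/2 = 61.5.

61.5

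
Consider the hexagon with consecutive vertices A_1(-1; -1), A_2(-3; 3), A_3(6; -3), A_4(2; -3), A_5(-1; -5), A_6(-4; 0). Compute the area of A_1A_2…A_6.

Σ = (-6) + (-9) + (-12) + (-13) + (-20) + (4) = -56
Area = |Σ|/2 = 28.

28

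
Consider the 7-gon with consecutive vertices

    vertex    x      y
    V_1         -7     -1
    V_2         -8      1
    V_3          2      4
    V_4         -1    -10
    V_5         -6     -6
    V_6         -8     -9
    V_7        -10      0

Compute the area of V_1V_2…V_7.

96.5

Σ = (-15) + (-34) + (-16) + (-54) + (6) + (-90) + (10) = -193
Area = |Σ|/2 = 96.5.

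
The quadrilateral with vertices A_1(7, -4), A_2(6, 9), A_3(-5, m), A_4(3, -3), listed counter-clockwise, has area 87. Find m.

The doubled signed area Σ (x_i y_{i+1} − x_{i+1} y_i) is linear in m.
With m=0 it equals 156; the coefficient of m is 3 (from the two edges through A_3).
So 3·m + 156 = 2·87 = 174 ⇒ m = 6.

6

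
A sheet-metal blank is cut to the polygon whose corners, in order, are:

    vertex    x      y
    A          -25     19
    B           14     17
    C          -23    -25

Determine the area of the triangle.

856

A→B: (-25)(17) − (14)(19) = -691
B→C: (14)(-25) − (-23)(17) = 41
C→A: (-23)(19) − (-25)(-25) = -1062
Σ = -1712
Area = |Σ|/2 = 856.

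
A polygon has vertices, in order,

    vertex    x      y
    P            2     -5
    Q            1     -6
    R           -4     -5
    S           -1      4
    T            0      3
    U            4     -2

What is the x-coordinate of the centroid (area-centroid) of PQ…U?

Apply the shoelace (surveyor's) formula. First the cross-terms c_i = x_i·y_{i+1} − x_{i+1}·y_i:
  -7, -29, -21, -3, -12, -16  ⇒  2A = -88, A = -44.
Then Σ (x_i + x_{i+1})·c_i = 30, so x̄ = 30 / (6·(-44)) = -5/44.

-5/44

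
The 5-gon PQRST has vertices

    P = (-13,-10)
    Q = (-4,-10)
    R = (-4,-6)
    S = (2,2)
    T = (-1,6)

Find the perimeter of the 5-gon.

48

|PQ| = √((9)² + (0)²) = √81 = 9
|QR| = √((0)² + (4)²) = √16 = 4
|RS| = √((6)² + (8)²) = √100 = 10
|ST| = √((-3)² + (4)²) = √25 = 5
|TP| = √((-12)² + (-16)²) = √400 = 20
Perimeter = 9 + 4 + 10 + 5 + 20 = 48.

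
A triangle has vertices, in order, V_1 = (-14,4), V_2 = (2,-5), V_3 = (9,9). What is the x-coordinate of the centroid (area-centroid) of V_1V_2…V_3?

Apply Gauss's area formula. First the cross-terms c_i = x_i·y_{i+1} − x_{i+1}·y_i:
  62, 63, 162  ⇒  2A = 287, A = 143.5.
Then Σ (x_i + x_{i+1})·c_i = -861, so x̄ = -861 / (6·143.5) = -1.

-1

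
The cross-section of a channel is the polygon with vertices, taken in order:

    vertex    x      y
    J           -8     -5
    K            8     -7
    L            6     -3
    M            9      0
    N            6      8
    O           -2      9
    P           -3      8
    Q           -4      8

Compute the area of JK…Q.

193

Cross-terms: 96, 18, 27, 72, 70, 11, 8, 84  ⇒  Σ = 386
Area = |Σ|/2 = 193.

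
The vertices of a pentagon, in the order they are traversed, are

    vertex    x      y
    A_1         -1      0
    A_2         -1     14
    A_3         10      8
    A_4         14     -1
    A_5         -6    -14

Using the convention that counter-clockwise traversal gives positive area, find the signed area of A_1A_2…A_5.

A_1→A_2: (-1)(14) − (-1)(0) = -14
A_2→A_3: (-1)(8) − (10)(14) = -148
A_3→A_4: (10)(-1) − (14)(8) = -122
A_4→A_5: (14)(-14) − (-6)(-1) = -202
A_5→A_1: (-6)(0) − (-1)(-14) = -14
Σ = -500
Signed area = Σ/2 = -250 (negative ⇒ clockwise traversal).

-250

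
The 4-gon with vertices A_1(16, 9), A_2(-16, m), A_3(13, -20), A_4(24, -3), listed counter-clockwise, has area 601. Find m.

Write out the shoelace sum; only the two edges meeting at A_2 involve m:
2·Area = [(16·m − (-16)·9) + ((-16)·(-20) − 13·m)] + 705
       = 3·m + 1169 = 1202
⇒ m = 11.

11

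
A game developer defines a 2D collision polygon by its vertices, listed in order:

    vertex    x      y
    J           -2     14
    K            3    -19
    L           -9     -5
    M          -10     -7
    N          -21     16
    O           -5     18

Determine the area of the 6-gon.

Apply the shoelace (surveyor's) formula: 2A = Σ (x_i·y_{i+1} − x_{i+1}·y_i), indices taken mod 6.
J→K: (-2)(-19) − (3)(14) = -4
K→L: (3)(-5) − (-9)(-19) = -186
L→M: (-9)(-7) − (-10)(-5) = 13
M→N: (-10)(16) − (-21)(-7) = -307
N→O: (-21)(18) − (-5)(16) = -298
O→J: (-5)(14) − (-2)(18) = -34
Σ = -816
Area = |Σ|/2 = 408.

408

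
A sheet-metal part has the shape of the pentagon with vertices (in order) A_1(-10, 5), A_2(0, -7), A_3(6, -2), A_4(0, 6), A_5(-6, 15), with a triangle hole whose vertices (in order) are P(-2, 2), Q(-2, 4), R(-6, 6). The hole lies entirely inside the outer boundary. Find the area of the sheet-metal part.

148

Outer boundary:
Apply the shoelace formula: 2A = Σ (x_i·y_{i+1} − x_{i+1}·y_i), indices taken mod 5.
A_1→A_2: (-10)(-7) − (0)(5) = 70
A_2→A_3: (0)(-2) − (6)(-7) = 42
A_3→A_4: (6)(6) − (0)(-2) = 36
A_4→A_5: (0)(15) − (-6)(6) = 36
A_5→A_1: (-6)(5) − (-10)(15) = 120
Σ = 304
Area = |Σ|/2 = 152.
Hole:
Cross-terms: -4, 12, 0  ⇒  Σ = 8
Area = |Σ|/2 = 4.
Net area = 152 − 4 = 148.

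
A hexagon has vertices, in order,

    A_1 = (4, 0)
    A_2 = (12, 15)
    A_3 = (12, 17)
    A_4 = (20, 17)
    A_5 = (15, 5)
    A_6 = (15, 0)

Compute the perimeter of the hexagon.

|A_1A_2| = √((8)² + (15)²) = √289 = 17
|A_2A_3| = √((0)² + (2)²) = √4 = 2
|A_3A_4| = √((8)² + (0)²) = √64 = 8
|A_4A_5| = √((-5)² + (-12)²) = √169 = 13
|A_5A_6| = √((0)² + (-5)²) = √25 = 5
|A_6A_1| = √((-11)² + (0)²) = √121 = 11
Perimeter = 17 + 2 + 8 + 13 + 5 + 11 = 56.

56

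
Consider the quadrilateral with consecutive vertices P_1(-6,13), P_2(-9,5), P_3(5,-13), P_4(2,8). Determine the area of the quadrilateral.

159.5

Apply the shoelace formula: 2A = Σ (x_i·y_{i+1} − x_{i+1}·y_i), indices taken mod 4.
Σ = (87) + (92) + (66) + (74) = 319
Area = |Σ|/2 = 159.5.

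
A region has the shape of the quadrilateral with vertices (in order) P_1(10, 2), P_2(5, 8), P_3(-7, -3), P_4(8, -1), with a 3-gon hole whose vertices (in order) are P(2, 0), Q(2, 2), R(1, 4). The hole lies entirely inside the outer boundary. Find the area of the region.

83

Outer boundary:
P_1→P_2: (10)(8) − (5)(2) = 70
P_2→P_3: (5)(-3) − (-7)(8) = 41
P_3→P_4: (-7)(-1) − (8)(-3) = 31
P_4→P_1: (8)(2) − (10)(-1) = 26
Σ = 168
Area = |Σ|/2 = 84.
Hole:
Apply Gauss's area formula: 2A = Σ (x_i·y_{i+1} − x_{i+1}·y_i), indices taken mod 3.
P→Q: (2)(2) − (2)(0) = 4
Q→R: (2)(4) − (1)(2) = 6
R→P: (1)(0) − (2)(4) = -8
Σ = 2
Area = |Σ|/2 = 1.
Net area = 84 − 1 = 83.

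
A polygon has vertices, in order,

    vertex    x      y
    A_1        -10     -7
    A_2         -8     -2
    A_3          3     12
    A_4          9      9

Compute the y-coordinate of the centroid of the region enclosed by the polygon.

247/60

Apply the surveyor's formula. First the cross-terms c_i = x_i·y_{i+1} − x_{i+1}·y_i:
  -36, -90, -81, 27  ⇒  2A = -180, A = -90.
Then Σ (y_i + y_{i+1})·c_i = -2223, so ȳ = -2223 / (6·(-90)) = 247/60.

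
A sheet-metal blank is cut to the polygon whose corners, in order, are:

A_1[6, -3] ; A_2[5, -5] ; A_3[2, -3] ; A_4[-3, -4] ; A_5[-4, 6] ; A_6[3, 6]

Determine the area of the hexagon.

79

Apply Gauss's area formula: 2A = Σ (x_i·y_{i+1} − x_{i+1}·y_i), indices taken mod 6.
Σ = (-15) + (-5) + (-17) + (-34) + (-42) + (-45) = -158
Area = |Σ|/2 = 79.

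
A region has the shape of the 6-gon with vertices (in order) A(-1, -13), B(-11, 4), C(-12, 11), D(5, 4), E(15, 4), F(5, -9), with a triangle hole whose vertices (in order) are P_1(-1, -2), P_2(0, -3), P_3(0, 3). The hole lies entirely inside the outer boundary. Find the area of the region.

293

Outer boundary:
Cross-terms: -147, -73, -103, -40, -155, -74  ⇒  Σ = -592
Area = |Σ|/2 = 296.
Hole:
Cross-terms: 3, 0, 3  ⇒  Σ = 6
Area = |Σ|/2 = 3.
Net area = 296 − 3 = 293.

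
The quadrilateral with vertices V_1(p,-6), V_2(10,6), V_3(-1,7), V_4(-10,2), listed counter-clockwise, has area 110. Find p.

-11

The doubled signed area Σ (x_i y_{i+1} − x_{i+1} y_i) is linear in p.
With p=0 it equals 264; the coefficient of p is 4 (from the two edges through V_1).
So 4·p + 264 = 2·110 = 220 ⇒ p = -11.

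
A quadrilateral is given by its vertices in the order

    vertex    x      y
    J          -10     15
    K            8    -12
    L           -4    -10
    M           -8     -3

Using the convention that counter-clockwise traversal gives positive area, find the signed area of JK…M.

Σ = (0) + (-128) + (-68) + (-150) = -346
Signed area = Σ/2 = -173 (negative ⇒ clockwise traversal).

-173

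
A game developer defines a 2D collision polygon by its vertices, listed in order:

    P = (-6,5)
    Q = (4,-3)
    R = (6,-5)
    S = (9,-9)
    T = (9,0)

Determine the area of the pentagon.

56.5

Apply the shoelace formula: 2A = Σ (x_i·y_{i+1} − x_{i+1}·y_i), indices taken mod 5.
Cross-terms: -2, -2, -9, 81, 45  ⇒  Σ = 113
Area = |Σ|/2 = 56.5.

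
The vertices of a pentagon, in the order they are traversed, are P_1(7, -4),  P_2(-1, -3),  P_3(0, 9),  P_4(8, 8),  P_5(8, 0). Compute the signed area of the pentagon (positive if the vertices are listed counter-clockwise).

-101

Cross-terms: -25, -9, -72, -64, -32  ⇒  Σ = -202
Signed area = Σ/2 = -101 (negative ⇒ clockwise traversal).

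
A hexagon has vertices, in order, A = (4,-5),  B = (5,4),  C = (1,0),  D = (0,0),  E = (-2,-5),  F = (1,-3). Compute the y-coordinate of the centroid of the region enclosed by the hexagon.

-67/55

Apply Gauss's area formula. First the cross-terms c_i = x_i·y_{i+1} − x_{i+1}·y_i:
  41, -4, 0, 0, 11, 7  ⇒  2A = 55, A = 27.5.
Then Σ (y_i + y_{i+1})·c_i = -201, so ȳ = -201 / (6·27.5) = -67/55.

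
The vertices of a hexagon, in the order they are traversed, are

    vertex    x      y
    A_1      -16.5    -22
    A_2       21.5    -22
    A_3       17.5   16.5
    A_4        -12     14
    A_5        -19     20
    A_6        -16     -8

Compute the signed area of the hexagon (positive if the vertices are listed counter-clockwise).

1368.375

Σ = (836) + (739.75) + (443) + (26) + (472) + (220) = 2736.75
Signed area = Σ/2 = 1368.375 (positive ⇒ counter-clockwise traversal).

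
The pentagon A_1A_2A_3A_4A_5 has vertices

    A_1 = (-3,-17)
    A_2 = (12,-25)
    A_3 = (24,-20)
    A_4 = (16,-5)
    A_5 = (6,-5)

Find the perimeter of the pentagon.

|A_1A_2| = √((15)² + (-8)²) = √289 = 17
|A_2A_3| = √((12)² + (5)²) = √169 = 13
|A_3A_4| = √((-8)² + (15)²) = √289 = 17
|A_4A_5| = √((-10)² + (0)²) = √100 = 10
|A_5A_1| = √((-9)² + (-12)²) = √225 = 15
Perimeter = 17 + 13 + 17 + 10 + 15 = 72.

72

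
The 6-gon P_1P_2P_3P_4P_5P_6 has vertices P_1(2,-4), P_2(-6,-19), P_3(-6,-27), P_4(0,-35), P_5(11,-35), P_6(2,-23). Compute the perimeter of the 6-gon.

|P_1P_2| = √((-8)² + (-15)²) = √289 = 17
|P_2P_3| = √((0)² + (-8)²) = √64 = 8
|P_3P_4| = √((6)² + (-8)²) = √100 = 10
|P_4P_5| = √((11)² + (0)²) = √121 = 11
|P_5P_6| = √((-9)² + (12)²) = √225 = 15
|P_6P_1| = √((0)² + (19)²) = √361 = 19
Perimeter = 17 + 8 + 10 + 11 + 15 + 19 = 80.

80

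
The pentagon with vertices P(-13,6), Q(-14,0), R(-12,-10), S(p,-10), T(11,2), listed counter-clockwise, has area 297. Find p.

Write out the shoelace sum; only the two edges meeting at S involve p:
2·Area = [((-12)·(-10) − p·(-10)) + (p·2 − 11·(-10))] + 316
       = 12·p + 546 = 594
⇒ p = 4.

4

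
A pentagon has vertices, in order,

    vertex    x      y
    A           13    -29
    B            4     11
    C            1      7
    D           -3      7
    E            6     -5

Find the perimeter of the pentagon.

|AB| = √((-9)² + (40)²) = √1681 = 41
|BC| = √((-3)² + (-4)²) = √25 = 5
|CD| = √((-4)² + (0)²) = √16 = 4
|DE| = √((9)² + (-12)²) = √225 = 15
|EA| = √((7)² + (-24)²) = √625 = 25
Perimeter = 41 + 5 + 4 + 15 + 25 = 90.

90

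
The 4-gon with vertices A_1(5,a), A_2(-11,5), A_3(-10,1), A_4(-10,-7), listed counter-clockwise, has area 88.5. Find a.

The doubled signed area Σ (x_i y_{i+1} − x_{i+1} y_i) is linear in a.
With a=0 it equals 179; the coefficient of a is 1 (from the two edges through A_1).
So 1·a + 179 = 2·88.5 = 177 ⇒ a = -2.

-2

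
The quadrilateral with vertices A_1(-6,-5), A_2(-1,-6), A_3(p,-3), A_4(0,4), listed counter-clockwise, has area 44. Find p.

Write out the shoelace sum; only the two edges meeting at A_3 involve p:
2·Area = [((-1)·(-3) − p·(-6)) + (p·4 − 0·(-3))] + 55
       = 10·p + 58 = 88
⇒ p = 3.

3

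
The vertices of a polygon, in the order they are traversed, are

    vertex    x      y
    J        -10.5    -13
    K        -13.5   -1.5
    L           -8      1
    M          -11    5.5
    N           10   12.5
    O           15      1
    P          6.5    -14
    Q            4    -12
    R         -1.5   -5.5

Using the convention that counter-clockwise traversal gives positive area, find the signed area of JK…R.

-452.5

Cross-terms: -159.75, -25.5, -33, -192.5, -177.5, -216.5, -22, -40, -38.25  ⇒  Σ = -905
Signed area = Σ/2 = -452.5 (negative ⇒ clockwise traversal).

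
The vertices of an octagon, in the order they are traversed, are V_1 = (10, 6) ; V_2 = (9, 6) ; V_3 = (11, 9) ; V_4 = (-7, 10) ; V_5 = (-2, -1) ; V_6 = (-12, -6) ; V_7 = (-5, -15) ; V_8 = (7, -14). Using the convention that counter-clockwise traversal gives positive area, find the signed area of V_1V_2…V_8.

V_1→V_2: (10)(6) − (9)(6) = 6
V_2→V_3: (9)(9) − (11)(6) = 15
V_3→V_4: (11)(10) − (-7)(9) = 173
V_4→V_5: (-7)(-1) − (-2)(10) = 27
V_5→V_6: (-2)(-6) − (-12)(-1) = 0
V_6→V_7: (-12)(-15) − (-5)(-6) = 150
V_7→V_8: (-5)(-14) − (7)(-15) = 175
V_8→V_1: (7)(6) − (10)(-14) = 182
Σ = 728
Signed area = Σ/2 = 364 (positive ⇒ counter-clockwise traversal).

364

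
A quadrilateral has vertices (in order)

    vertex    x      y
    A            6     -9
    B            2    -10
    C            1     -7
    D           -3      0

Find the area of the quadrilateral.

20

Apply the shoelace formula: 2A = Σ (x_i·y_{i+1} − x_{i+1}·y_i), indices taken mod 4.
Σ = (-42) + (-4) + (-21) + (27) = -40
Area = |Σ|/2 = 20.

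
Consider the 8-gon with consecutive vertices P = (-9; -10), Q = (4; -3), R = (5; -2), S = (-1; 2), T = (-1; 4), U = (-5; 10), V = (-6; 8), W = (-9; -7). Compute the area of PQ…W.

Apply the shoelace formula: 2A = Σ (x_i·y_{i+1} − x_{i+1}·y_i), indices taken mod 8.
P→Q: (-9)(-3) − (4)(-10) = 67
Q→R: (4)(-2) − (5)(-3) = 7
R→S: (5)(2) − (-1)(-2) = 8
S→T: (-1)(4) − (-1)(2) = -2
T→U: (-1)(10) − (-5)(4) = 10
U→V: (-5)(8) − (-6)(10) = 20
V→W: (-6)(-7) − (-9)(8) = 114
W→P: (-9)(-10) − (-9)(-7) = 27
Σ = 251
Area = |Σ|/2 = 125.5.

125.5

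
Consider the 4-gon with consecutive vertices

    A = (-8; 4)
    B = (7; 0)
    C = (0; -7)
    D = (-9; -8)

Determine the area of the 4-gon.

120

Apply the shoelace formula: 2A = Σ (x_i·y_{i+1} − x_{i+1}·y_i), indices taken mod 4.
Σ = (-28) + (-49) + (-63) + (-100) = -240
Area = |Σ|/2 = 120.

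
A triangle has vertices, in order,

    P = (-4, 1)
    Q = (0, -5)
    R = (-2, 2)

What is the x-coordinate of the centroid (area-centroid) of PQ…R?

-2

Apply the shoelace formula. First the cross-terms c_i = x_i·y_{i+1} − x_{i+1}·y_i:
  20, -10, 6  ⇒  2A = 16, A = 8.
Then Σ (x_i + x_{i+1})·c_i = -96, so x̄ = -96 / (6·8) = -2.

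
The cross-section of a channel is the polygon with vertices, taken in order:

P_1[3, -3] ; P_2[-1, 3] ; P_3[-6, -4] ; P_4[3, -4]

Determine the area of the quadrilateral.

33.5

Apply Gauss's area formula: 2A = Σ (x_i·y_{i+1} − x_{i+1}·y_i), indices taken mod 4.
Cross-terms: 6, 22, 36, 3  ⇒  Σ = 67
Area = |Σ|/2 = 33.5.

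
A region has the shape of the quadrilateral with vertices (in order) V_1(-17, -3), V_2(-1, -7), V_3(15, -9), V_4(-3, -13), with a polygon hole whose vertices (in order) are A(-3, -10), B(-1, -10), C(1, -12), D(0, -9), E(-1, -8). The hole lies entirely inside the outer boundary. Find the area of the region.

97

Outer boundary:
Apply the surveyor's formula: 2A = Σ (x_i·y_{i+1} − x_{i+1}·y_i), indices taken mod 4.
Σ = (116) + (114) + (-222) + (-212) = -204
Area = |Σ|/2 = 102.
Hole:
Apply the surveyor's formula: 2A = Σ (x_i·y_{i+1} − x_{i+1}·y_i), indices taken mod 5.
Σ = (20) + (22) + (-9) + (-9) + (-14) = 10
Area = |Σ|/2 = 5.
Net area = 102 − 5 = 97.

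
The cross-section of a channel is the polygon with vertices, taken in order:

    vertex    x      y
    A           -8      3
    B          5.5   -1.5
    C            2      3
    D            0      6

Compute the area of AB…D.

37.5

Apply Gauss's area formula: 2A = Σ (x_i·y_{i+1} − x_{i+1}·y_i), indices taken mod 4.
A→B: (-8)(-1.5) − (5.5)(3) = -4.5
B→C: (5.5)(3) − (2)(-1.5) = 19.5
C→D: (2)(6) − (0)(3) = 12
D→A: (0)(3) − (-8)(6) = 48
Σ = 75
Area = |Σ|/2 = 37.5.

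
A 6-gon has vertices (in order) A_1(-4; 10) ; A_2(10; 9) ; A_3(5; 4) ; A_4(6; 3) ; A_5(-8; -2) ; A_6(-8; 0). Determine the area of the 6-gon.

117

Apply the surveyor's formula: 2A = Σ (x_i·y_{i+1} − x_{i+1}·y_i), indices taken mod 6.
Σ = (-136) + (-5) + (-9) + (12) + (-16) + (-80) = -234
Area = |Σ|/2 = 117.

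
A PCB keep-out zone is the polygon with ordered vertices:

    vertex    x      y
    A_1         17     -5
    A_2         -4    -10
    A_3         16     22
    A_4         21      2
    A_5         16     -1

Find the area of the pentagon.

Apply the shoelace formula: 2A = Σ (x_i·y_{i+1} − x_{i+1}·y_i), indices taken mod 5.
Σ = (-190) + (72) + (-430) + (-53) + (-63) = -664
Area = |Σ|/2 = 332.

332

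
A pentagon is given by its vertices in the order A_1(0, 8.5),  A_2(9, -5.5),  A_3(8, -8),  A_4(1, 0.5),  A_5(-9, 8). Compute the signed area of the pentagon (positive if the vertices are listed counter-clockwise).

-78.25

Σ = (-76.5) + (-28) + (12) + (12.5) + (-76.5) = -156.5
Signed area = Σ/2 = -78.25 (negative ⇒ clockwise traversal).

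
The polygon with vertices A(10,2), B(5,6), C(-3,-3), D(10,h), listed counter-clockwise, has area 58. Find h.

Write out the shoelace sum; only the two edges meeting at D involve h:
2·Area = [((-3)·h − 10·(-3)) + (10·2 − 10·h)] + 53
       = -13·h + 103 = 116
⇒ h = -1.

-1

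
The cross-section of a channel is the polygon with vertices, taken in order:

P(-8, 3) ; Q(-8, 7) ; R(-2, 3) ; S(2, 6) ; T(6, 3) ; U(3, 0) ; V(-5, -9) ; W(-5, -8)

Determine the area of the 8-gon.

P→Q: (-8)(7) − (-8)(3) = -32
Q→R: (-8)(3) − (-2)(7) = -10
R→S: (-2)(6) − (2)(3) = -18
S→T: (2)(3) − (6)(6) = -30
T→U: (6)(0) − (3)(3) = -9
U→V: (3)(-9) − (-5)(0) = -27
V→W: (-5)(-8) − (-5)(-9) = -5
W→P: (-5)(3) − (-8)(-8) = -79
Σ = -210
Area = |Σ|/2 = 105.

105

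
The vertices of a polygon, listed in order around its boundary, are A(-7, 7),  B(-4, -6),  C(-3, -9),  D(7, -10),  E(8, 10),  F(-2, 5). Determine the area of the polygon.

206

Apply the shoelace formula: 2A = Σ (x_i·y_{i+1} − x_{i+1}·y_i), indices taken mod 6.
Σ = (70) + (18) + (93) + (150) + (60) + (21) = 412
Area = |Σ|/2 = 206.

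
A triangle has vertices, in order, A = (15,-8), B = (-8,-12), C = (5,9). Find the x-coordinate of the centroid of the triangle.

4

Apply the shoelace (surveyor's) formula. First the cross-terms c_i = x_i·y_{i+1} − x_{i+1}·y_i:
  -244, -12, -175  ⇒  2A = -431, A = -215.5.
Then Σ (x_i + x_{i+1})·c_i = -5172, so x̄ = -5172 / (6·(-215.5)) = 4.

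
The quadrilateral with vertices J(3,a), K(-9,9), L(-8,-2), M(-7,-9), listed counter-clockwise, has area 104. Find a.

3

The doubled signed area Σ (x_i y_{i+1} − x_{i+1} y_i) is linear in a.
With a=0 it equals 202; the coefficient of a is 2 (from the two edges through J).
So 2·a + 202 = 2·104 = 208 ⇒ a = 3.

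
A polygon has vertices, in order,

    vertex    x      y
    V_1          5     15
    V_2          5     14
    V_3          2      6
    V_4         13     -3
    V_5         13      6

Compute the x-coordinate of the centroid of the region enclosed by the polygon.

524/65

Apply the shoelace formula. First the cross-terms c_i = x_i·y_{i+1} − x_{i+1}·y_i:
  -5, 2, -84, 117, 165  ⇒  2A = 195, A = 97.5.
Then Σ (x_i + x_{i+1})·c_i = 4716, so x̄ = 4716 / (6·97.5) = 524/65.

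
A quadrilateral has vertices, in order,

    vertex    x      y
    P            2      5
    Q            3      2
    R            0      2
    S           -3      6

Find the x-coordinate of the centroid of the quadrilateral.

14/39

Apply the surveyor's formula. First the cross-terms c_i = x_i·y_{i+1} − x_{i+1}·y_i:
  -11, 6, 6, -27  ⇒  2A = -26, A = -13.
Then Σ (x_i + x_{i+1})·c_i = -28, so x̄ = -28 / (6·(-13)) = 14/39.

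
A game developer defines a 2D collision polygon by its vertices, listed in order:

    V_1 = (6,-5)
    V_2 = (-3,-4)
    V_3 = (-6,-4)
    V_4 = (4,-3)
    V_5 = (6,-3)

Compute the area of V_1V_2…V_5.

11.5

Apply the shoelace formula: 2A = Σ (x_i·y_{i+1} − x_{i+1}·y_i), indices taken mod 5.
Σ = (-39) + (-12) + (34) + (6) + (-12) = -23
Area = |Σ|/2 = 11.5.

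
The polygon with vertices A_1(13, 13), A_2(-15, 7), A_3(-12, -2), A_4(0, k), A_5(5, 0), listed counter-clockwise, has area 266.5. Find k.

-4

Write out the shoelace sum; only the two edges meeting at A_4 involve k:
2·Area = [((-12)·k − 0·(-2)) + (0·0 − 5·k)] + 465
       = -17·k + 465 = 533
⇒ k = -4.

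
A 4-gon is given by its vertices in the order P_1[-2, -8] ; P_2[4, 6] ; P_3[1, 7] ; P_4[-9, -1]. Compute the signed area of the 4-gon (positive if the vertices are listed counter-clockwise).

Apply the surveyor's formula: 2A = Σ (x_i·y_{i+1} − x_{i+1}·y_i), indices taken mod 4.
P_1→P_2: (-2)(6) − (4)(-8) = 20
P_2→P_3: (4)(7) − (1)(6) = 22
P_3→P_4: (1)(-1) − (-9)(7) = 62
P_4→P_1: (-9)(-8) − (-2)(-1) = 70
Σ = 174
Signed area = Σ/2 = 87 (positive ⇒ counter-clockwise traversal).

87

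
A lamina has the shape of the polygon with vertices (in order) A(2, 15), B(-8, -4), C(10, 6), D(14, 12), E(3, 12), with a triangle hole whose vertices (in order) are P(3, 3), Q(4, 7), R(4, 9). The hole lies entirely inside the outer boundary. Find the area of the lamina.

Outer boundary:
Σ = (112) + (-8) + (36) + (132) + (21) = 293
Area = |Σ|/2 = 146.5.
Hole:
P→Q: (3)(7) − (4)(3) = 9
Q→R: (4)(9) − (4)(7) = 8
R→P: (4)(3) − (3)(9) = -15
Σ = 2
Area = |Σ|/2 = 1.
Net area = 146.5 − 1 = 145.5.

145.5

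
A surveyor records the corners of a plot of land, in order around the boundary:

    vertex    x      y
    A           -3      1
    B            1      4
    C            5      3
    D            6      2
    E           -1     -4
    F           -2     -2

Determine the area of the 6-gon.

Σ = (-13) + (-17) + (-8) + (-22) + (-6) + (-8) = -74
Area = |Σ|/2 = 37.

37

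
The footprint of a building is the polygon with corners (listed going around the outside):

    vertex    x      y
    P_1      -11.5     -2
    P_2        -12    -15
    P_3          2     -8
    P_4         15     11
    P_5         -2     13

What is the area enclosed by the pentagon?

Σ = (148.5) + (126) + (142) + (217) + (153.5) = 787
Area = |Σ|/2 = 393.5.

393.5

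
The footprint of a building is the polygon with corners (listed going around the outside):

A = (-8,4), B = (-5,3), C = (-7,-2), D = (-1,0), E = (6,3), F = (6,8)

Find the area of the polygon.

70

Apply the shoelace (surveyor's) formula: 2A = Σ (x_i·y_{i+1} − x_{i+1}·y_i), indices taken mod 6.
Cross-terms: -4, 31, -2, -3, 30, 88  ⇒  Σ = 140
Area = |Σ|/2 = 70.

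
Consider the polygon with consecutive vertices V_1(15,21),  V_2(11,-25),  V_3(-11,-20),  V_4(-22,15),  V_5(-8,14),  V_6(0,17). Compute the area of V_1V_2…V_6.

1142.5

Apply the shoelace (surveyor's) formula: 2A = Σ (x_i·y_{i+1} − x_{i+1}·y_i), indices taken mod 6.
Cross-terms: -606, -495, -605, -188, -136, -255  ⇒  Σ = -2285
Area = |Σ|/2 = 1142.5.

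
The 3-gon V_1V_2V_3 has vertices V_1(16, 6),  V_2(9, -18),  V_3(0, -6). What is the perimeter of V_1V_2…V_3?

60

|V_1V_2| = √((-7)² + (-24)²) = √625 = 25
|V_2V_3| = √((-9)² + (12)²) = √225 = 15
|V_3V_1| = √((16)² + (12)²) = √400 = 20
Perimeter = 25 + 15 + 20 = 60.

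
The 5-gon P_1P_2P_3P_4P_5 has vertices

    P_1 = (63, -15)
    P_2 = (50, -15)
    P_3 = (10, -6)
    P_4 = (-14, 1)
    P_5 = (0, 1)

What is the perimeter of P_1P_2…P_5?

|P_1P_2| = √((-13)² + (0)²) = √169 = 13
|P_2P_3| = √((-40)² + (9)²) = √1681 = 41
|P_3P_4| = √((-24)² + (7)²) = √625 = 25
|P_4P_5| = √((14)² + (0)²) = √196 = 14
|P_5P_1| = √((63)² + (-16)²) = √4225 = 65
Perimeter = 13 + 41 + 25 + 14 + 65 = 158.

158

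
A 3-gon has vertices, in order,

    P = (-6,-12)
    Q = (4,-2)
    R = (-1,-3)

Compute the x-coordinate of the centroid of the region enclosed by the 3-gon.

-1

Apply Gauss's area formula. First the cross-terms c_i = x_i·y_{i+1} − x_{i+1}·y_i:
  60, -14, -6  ⇒  2A = 40, A = 20.
Then Σ (x_i + x_{i+1})·c_i = -120, so x̄ = -120 / (6·20) = -1.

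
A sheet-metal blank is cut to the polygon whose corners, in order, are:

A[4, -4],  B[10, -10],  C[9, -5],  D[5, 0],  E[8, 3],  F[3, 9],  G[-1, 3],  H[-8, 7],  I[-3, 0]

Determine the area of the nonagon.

105.5

Σ = (0) + (40) + (25) + (15) + (63) + (18) + (17) + (21) + (12) = 211
Area = |Σ|/2 = 105.5.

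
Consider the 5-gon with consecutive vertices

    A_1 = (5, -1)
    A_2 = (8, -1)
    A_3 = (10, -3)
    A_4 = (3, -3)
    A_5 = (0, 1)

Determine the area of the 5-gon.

17

Apply the shoelace formula: 2A = Σ (x_i·y_{i+1} − x_{i+1}·y_i), indices taken mod 5.
Σ = (3) + (-14) + (-21) + (3) + (-5) = -34
Area = |Σ|/2 = 17.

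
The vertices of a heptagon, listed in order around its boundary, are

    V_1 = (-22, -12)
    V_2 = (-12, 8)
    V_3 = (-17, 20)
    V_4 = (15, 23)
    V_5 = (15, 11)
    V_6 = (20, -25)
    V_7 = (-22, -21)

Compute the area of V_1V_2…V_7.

Apply the shoelace formula: 2A = Σ (x_i·y_{i+1} − x_{i+1}·y_i), indices taken mod 7.
V_1→V_2: (-22)(8) − (-12)(-12) = -320
V_2→V_3: (-12)(20) − (-17)(8) = -104
V_3→V_4: (-17)(23) − (15)(20) = -691
V_4→V_5: (15)(11) − (15)(23) = -180
V_5→V_6: (15)(-25) − (20)(11) = -595
V_6→V_7: (20)(-21) − (-22)(-25) = -970
V_7→V_1: (-22)(-12) − (-22)(-21) = -198
Σ = -3058
Area = |Σ|/2 = 1529.

1529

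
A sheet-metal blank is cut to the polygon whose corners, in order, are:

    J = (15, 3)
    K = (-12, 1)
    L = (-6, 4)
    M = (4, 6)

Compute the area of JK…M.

60.5

Apply Gauss's area formula: 2A = Σ (x_i·y_{i+1} − x_{i+1}·y_i), indices taken mod 4.
Σ = (51) + (-42) + (-52) + (-78) = -121
Area = |Σ|/2 = 60.5.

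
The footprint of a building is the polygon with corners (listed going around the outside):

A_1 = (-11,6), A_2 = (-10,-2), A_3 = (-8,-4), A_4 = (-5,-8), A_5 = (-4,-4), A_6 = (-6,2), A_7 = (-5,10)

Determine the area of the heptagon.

Apply the shoelace (surveyor's) formula: 2A = Σ (x_i·y_{i+1} − x_{i+1}·y_i), indices taken mod 7.
Σ = (82) + (24) + (44) + (-12) + (-32) + (-50) + (80) = 136
Area = |Σ|/2 = 68.

68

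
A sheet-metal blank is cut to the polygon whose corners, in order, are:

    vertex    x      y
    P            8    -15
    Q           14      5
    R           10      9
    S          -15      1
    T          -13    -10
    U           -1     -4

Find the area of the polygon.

361.5

Σ = (250) + (76) + (145) + (163) + (42) + (47) = 723
Area = |Σ|/2 = 361.5.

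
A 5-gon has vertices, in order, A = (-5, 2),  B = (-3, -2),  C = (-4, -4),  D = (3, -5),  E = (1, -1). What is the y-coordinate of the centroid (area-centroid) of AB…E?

Apply the shoelace (surveyor's) formula. First the cross-terms c_i = x_i·y_{i+1} − x_{i+1}·y_i:
  16, 4, 32, 2, -3  ⇒  2A = 51, A = 25.5.
Then Σ (y_i + y_{i+1})·c_i = -327, so ȳ = -327 / (6·25.5) = -109/51.

-109/51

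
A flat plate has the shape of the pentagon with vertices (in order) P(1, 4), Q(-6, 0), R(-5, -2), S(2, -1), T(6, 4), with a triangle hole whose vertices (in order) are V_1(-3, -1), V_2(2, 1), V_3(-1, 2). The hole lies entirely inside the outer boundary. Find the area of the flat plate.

34

Outer boundary:
Cross-terms: 24, 12, 9, 14, 20  ⇒  Σ = 79
Area = |Σ|/2 = 39.5.
Hole:
Apply the surveyor's formula: 2A = Σ (x_i·y_{i+1} − x_{i+1}·y_i), indices taken mod 3.
Cross-terms: -1, 5, 7  ⇒  Σ = 11
Area = |Σ|/2 = 5.5.
Net area = 39.5 − 5.5 = 34.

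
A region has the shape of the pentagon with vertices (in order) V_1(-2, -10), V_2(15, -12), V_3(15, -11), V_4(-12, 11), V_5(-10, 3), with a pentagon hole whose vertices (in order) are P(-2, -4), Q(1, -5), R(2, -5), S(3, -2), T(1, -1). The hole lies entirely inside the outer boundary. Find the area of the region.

Outer boundary:
Apply the surveyor's formula: 2A = Σ (x_i·y_{i+1} − x_{i+1}·y_i), indices taken mod 5.
Σ = (174) + (15) + (33) + (74) + (106) = 402
Area = |Σ|/2 = 201.
Hole:
P→Q: (-2)(-5) − (1)(-4) = 14
Q→R: (1)(-5) − (2)(-5) = 5
R→S: (2)(-2) − (3)(-5) = 11
S→T: (3)(-1) − (1)(-2) = -1
T→P: (1)(-4) − (-2)(-1) = -6
Σ = 23
Area = |Σ|/2 = 11.5.
Net area = 201 − 11.5 = 189.5.

189.5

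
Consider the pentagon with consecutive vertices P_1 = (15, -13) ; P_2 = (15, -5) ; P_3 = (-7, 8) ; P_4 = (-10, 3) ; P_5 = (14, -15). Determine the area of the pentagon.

Apply the shoelace formula: 2A = Σ (x_i·y_{i+1} − x_{i+1}·y_i), indices taken mod 5.
Cross-terms: 120, 85, 59, 108, 43  ⇒  Σ = 415
Area = |Σ|/2 = 207.5.

207.5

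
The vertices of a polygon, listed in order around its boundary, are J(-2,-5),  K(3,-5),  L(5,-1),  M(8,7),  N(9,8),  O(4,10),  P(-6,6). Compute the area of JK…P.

Apply the surveyor's formula: 2A = Σ (x_i·y_{i+1} − x_{i+1}·y_i), indices taken mod 7.
J→K: (-2)(-5) − (3)(-5) = 25
K→L: (3)(-1) − (5)(-5) = 22
L→M: (5)(7) − (8)(-1) = 43
M→N: (8)(8) − (9)(7) = 1
N→O: (9)(10) − (4)(8) = 58
O→P: (4)(6) − (-6)(10) = 84
P→J: (-6)(-5) − (-2)(6) = 42
Σ = 275
Area = |Σ|/2 = 137.5.

137.5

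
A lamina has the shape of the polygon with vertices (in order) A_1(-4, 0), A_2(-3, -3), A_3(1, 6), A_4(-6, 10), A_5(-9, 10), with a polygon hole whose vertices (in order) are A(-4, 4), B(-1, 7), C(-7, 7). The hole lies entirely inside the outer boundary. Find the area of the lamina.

47.5

Outer boundary:
Apply the surveyor's formula: 2A = Σ (x_i·y_{i+1} − x_{i+1}·y_i), indices taken mod 5.
A_1→A_2: (-4)(-3) − (-3)(0) = 12
A_2→A_3: (-3)(6) − (1)(-3) = -15
A_3→A_4: (1)(10) − (-6)(6) = 46
A_4→A_5: (-6)(10) − (-9)(10) = 30
A_5→A_1: (-9)(0) − (-4)(10) = 40
Σ = 113
Area = |Σ|/2 = 56.5.
Hole:
Cross-terms: -24, 42, 0  ⇒  Σ = 18
Area = |Σ|/2 = 9.
Net area = 56.5 − 9 = 47.5.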